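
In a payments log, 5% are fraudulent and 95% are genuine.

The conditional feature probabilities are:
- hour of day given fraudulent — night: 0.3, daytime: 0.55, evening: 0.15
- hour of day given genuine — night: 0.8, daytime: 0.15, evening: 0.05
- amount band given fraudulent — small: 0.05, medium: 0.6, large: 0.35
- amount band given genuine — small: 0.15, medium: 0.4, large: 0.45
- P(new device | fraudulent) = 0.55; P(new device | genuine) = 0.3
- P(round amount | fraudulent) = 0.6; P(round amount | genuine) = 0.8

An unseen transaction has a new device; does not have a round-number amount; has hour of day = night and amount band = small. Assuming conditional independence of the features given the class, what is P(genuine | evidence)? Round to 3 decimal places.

0.976

fraudulent: 0.05 × 0.3 × 0.05 × 0.55 × (1−0.6) = 0.000165
genuine: 0.95 × 0.8 × 0.15 × 0.3 × (1−0.8) = 0.00684
P(genuine | x) = 0.00684 / 0.007005 ≈ 0.976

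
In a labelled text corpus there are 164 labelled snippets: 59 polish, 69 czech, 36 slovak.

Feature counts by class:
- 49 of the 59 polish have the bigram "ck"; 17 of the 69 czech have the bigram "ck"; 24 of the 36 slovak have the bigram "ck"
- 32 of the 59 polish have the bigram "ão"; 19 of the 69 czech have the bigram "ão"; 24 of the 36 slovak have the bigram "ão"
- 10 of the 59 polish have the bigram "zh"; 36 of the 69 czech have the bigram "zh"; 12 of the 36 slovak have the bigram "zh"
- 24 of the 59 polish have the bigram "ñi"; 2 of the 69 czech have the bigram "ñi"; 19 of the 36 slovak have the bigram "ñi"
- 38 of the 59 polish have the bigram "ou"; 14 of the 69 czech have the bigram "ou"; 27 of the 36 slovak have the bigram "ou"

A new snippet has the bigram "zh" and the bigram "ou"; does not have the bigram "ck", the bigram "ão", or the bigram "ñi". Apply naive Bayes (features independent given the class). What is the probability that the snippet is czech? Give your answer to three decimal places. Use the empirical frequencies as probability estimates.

0.834

polish: (59/164) × (10/59) × (27/59) × (10/59) × (35/59) × (38/59) ≈ 0.00180702
czech: (69/164) × (52/69) × (50/69) × (36/69) × (67/69) × (14/69) ≈ 0.0236177
slovak: (36/164) × (12/36) × (12/36) × (12/36) × (17/36) × (27/36) ≈ 0.0028794
P(czech | x) = 0.0236177 / 0.02830412 ≈ 0.834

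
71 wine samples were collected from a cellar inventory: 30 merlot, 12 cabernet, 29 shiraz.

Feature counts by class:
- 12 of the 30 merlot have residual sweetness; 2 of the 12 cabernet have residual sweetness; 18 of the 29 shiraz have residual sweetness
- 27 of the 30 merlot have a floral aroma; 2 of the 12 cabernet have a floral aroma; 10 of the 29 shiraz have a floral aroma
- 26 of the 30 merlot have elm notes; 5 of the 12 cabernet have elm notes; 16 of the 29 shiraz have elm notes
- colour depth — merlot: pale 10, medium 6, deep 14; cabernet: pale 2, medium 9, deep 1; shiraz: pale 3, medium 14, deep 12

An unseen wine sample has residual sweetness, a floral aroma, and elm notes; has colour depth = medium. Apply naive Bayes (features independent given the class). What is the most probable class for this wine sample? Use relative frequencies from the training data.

merlot: (30/71) × (12/30) × (27/30) × (26/30) × (6/30) ≈ 0.0263662
cabernet: (12/71) × (2/12) × (2/12) × (5/12) × (9/12) ≈ 0.00146714
shiraz: (29/71) × (18/29) × (10/29) × (16/29) × (14/29) ≈ 0.0232846
Highest score → merlot.

merlot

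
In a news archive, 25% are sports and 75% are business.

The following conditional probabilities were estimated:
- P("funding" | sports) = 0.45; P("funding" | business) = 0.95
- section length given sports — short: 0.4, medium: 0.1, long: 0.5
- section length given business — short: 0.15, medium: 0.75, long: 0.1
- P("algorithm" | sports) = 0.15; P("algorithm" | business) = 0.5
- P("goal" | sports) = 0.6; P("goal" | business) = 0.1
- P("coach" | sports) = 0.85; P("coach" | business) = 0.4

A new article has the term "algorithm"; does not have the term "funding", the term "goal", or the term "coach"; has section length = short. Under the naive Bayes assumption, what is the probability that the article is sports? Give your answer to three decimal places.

0.246

sports: 0.25 × (1−0.45) × 0.4 × 0.15 × (1−0.6) × (1−0.85) = 0.000495
business: 0.75 × (1−0.95) × 0.15 × 0.5 × (1−0.1) × (1−0.4) = 0.00151875
P(sports | x) = 0.000495 / 0.00201375 ≈ 0.246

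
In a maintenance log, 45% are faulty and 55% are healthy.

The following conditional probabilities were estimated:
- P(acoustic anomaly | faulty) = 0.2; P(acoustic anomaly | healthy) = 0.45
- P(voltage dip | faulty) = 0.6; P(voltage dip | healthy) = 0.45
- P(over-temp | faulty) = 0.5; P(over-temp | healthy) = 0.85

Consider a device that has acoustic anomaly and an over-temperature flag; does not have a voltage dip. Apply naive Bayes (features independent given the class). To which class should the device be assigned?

healthy

faulty: 0.45 × 0.2 × (1−0.6) × 0.5 = 0.018
healthy: 0.55 × 0.45 × (1−0.45) × 0.85 = 0.11570625
Highest score → healthy.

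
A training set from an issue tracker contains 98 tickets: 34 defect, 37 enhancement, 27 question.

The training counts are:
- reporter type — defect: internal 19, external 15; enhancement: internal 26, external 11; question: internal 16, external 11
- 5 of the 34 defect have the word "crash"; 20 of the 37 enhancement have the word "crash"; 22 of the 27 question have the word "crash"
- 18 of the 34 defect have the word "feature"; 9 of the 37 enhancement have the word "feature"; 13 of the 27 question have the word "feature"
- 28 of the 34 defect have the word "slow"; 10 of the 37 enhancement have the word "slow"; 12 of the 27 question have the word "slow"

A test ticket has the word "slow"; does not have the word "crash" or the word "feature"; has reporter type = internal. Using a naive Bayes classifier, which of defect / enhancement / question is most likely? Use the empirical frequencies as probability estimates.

defect

defect: (34/98) × (19/34) × (29/34) × (16/34) × (28/34) ≈ 0.0640865
enhancement: (37/98) × (26/37) × (17/37) × (28/37) × (10/37) ≈ 0.0249315
question: (27/98) × (16/27) × (5/27) × (14/27) × (12/27) ≈ 0.00696758
Highest score → defect.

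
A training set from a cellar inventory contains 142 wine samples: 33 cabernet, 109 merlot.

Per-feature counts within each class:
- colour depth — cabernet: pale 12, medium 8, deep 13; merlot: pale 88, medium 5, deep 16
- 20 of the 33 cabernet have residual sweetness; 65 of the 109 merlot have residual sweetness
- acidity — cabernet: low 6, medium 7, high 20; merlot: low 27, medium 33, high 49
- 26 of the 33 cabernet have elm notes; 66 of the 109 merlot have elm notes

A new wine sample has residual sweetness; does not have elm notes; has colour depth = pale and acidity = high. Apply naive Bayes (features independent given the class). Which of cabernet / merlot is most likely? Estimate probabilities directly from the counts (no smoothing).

merlot

cabernet: (33/142) × (12/33) × (20/33) × (20/33) × (7/33) ≈ 0.00658429
merlot: (109/142) × (88/109) × (65/109) × (49/109) × (43/109) ≈ 0.0655379
Highest score → merlot.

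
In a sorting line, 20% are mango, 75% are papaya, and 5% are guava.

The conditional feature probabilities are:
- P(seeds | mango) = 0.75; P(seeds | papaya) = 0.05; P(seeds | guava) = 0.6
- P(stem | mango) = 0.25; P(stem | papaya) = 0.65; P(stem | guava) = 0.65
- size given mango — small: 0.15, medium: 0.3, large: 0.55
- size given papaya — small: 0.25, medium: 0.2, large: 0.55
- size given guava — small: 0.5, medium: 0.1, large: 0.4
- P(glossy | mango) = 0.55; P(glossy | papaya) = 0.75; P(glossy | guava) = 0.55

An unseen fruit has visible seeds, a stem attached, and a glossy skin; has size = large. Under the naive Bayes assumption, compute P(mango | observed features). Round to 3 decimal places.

mango: 0.2 × 0.75 × 0.25 × 0.55 × 0.55 = 0.01134375
papaya: 0.75 × 0.05 × 0.65 × 0.55 × 0.75 = 0.0100546875
guava: 0.05 × 0.6 × 0.65 × 0.4 × 0.55 = 0.00429
P(mango | x) = 0.01134375 / 0.0256884375 ≈ 0.442

0.442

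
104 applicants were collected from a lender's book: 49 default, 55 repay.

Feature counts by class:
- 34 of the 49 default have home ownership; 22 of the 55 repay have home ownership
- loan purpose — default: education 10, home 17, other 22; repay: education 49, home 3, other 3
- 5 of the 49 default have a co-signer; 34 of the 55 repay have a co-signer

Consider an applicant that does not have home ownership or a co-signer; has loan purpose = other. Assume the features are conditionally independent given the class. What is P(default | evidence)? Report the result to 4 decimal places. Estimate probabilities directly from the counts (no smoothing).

default: (49/104) × (15/49) × (22/49) × (44/49) ≈ 0.0581488
repay: (55/104) × (33/55) × (3/55) × (21/55) ≈ 0.00660839
P(default | x) = 0.0581488 / 0.06475719 ≈ 0.8980

0.8980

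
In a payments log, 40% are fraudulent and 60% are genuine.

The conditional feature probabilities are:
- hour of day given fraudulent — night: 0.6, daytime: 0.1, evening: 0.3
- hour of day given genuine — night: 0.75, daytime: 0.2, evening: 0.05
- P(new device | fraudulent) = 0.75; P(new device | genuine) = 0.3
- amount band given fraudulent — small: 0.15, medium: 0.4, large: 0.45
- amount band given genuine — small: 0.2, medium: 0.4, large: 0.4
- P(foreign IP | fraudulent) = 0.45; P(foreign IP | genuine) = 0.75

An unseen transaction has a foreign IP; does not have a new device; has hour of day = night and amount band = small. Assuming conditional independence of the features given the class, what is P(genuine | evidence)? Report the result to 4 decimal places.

0.9211

fraudulent: 0.4 × 0.6 × (1−0.75) × 0.15 × 0.45 = 0.00405
genuine: 0.6 × 0.75 × (1−0.3) × 0.2 × 0.75 = 0.04725
P(genuine | x) = 0.04725 / 0.0513 ≈ 0.9211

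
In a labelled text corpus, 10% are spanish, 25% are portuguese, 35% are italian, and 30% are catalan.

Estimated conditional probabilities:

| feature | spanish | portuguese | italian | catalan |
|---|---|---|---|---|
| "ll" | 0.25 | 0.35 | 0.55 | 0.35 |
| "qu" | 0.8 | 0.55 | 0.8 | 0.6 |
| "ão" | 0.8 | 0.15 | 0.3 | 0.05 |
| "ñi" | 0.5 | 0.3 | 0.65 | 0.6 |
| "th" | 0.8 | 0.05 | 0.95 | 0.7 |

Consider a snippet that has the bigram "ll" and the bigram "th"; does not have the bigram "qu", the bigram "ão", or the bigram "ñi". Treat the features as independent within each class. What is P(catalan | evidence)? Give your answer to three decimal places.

spanish: 0.1 × 0.25 × (1−0.8) × (1−0.8) × (1−0.5) × 0.8 = 0.0004
portuguese: 0.25 × 0.35 × (1−0.55) × (1−0.15) × (1−0.3) × 0.05 = 0.00117140625
italian: 0.35 × 0.55 × (1−0.8) × (1−0.3) × (1−0.65) × 0.95 = 0.008960875
catalan: 0.3 × 0.35 × (1−0.6) × (1−0.05) × (1−0.6) × 0.7 = 0.011172
P(catalan | x) = 0.011172 / 0.02170428125 ≈ 0.515

0.515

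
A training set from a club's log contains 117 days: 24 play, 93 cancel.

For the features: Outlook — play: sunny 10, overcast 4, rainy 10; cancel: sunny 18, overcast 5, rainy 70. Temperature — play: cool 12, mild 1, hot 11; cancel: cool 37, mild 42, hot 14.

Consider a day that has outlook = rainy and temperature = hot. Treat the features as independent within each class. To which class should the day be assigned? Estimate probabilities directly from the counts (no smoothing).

play: (24/117) × (10/24) × (11/24) ≈ 0.0391738
cancel: (93/117) × (70/93) × (14/93) ≈ 0.0900653
Highest score → cancel.

cancel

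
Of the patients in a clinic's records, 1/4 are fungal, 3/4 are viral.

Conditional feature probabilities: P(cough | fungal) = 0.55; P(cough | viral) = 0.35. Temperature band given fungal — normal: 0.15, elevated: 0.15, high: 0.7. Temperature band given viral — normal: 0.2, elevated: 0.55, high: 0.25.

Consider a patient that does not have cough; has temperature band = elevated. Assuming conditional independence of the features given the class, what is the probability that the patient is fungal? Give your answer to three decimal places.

0.059

fungal: 0.25 × (1−0.55) × 0.15 = 0.016875
viral: 0.75 × (1−0.35) × 0.55 = 0.268125
P(fungal | x) = 0.016875 / 0.285 ≈ 0.059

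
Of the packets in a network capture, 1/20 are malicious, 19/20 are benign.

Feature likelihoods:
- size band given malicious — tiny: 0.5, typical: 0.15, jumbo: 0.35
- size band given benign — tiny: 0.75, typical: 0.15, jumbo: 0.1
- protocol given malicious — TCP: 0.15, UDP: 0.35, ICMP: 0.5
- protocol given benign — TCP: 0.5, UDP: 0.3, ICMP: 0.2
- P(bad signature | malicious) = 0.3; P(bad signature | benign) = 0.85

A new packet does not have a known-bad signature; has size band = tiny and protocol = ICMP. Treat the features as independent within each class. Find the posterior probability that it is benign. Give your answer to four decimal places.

0.7095

malicious: 0.05 × 0.5 × 0.5 × (1−0.3) = 0.00875
benign: 0.95 × 0.75 × 0.2 × (1−0.85) = 0.021375
P(benign | x) = 0.021375 / 0.030125 ≈ 0.7095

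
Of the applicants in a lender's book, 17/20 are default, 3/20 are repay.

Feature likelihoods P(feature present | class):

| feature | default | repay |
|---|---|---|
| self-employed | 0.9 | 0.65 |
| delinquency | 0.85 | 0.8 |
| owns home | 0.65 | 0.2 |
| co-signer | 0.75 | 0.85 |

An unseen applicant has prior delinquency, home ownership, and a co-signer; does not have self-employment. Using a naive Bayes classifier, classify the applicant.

default

default: 0.85 × (1−0.9) × 0.85 × 0.65 × 0.75 = 0.035221875
repay: 0.15 × (1−0.65) × 0.8 × 0.2 × 0.85 = 0.00714
Highest score → default.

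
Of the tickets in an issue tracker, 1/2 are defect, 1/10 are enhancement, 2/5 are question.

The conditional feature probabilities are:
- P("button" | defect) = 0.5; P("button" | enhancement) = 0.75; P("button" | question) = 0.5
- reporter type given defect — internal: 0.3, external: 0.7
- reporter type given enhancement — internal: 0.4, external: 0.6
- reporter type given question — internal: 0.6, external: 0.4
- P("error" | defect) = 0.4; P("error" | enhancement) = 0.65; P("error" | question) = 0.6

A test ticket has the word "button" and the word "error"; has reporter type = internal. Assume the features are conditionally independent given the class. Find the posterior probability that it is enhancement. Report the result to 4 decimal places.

defect: 0.5 × 0.5 × 0.3 × 0.4 = 0.03
enhancement: 0.1 × 0.75 × 0.4 × 0.65 = 0.0195
question: 0.4 × 0.5 × 0.6 × 0.6 = 0.072
P(enhancement | x) = 0.0195 / 0.1215 ≈ 0.1605

0.1605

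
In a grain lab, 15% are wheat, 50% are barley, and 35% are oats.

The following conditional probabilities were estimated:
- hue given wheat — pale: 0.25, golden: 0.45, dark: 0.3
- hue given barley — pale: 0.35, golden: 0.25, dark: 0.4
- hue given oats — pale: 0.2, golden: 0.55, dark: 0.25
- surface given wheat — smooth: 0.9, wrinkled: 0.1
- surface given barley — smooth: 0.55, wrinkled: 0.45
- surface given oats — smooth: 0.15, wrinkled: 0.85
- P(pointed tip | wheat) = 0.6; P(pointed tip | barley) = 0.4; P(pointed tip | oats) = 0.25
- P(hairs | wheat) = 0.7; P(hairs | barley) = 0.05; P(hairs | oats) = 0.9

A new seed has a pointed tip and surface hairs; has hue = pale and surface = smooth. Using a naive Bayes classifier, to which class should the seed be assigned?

wheat: 0.15 × 0.25 × 0.9 × 0.6 × 0.7 = 0.014175
barley: 0.5 × 0.35 × 0.55 × 0.4 × 0.05 = 0.001925
oats: 0.35 × 0.2 × 0.15 × 0.25 × 0.9 = 0.0023625
Highest score → wheat.

wheat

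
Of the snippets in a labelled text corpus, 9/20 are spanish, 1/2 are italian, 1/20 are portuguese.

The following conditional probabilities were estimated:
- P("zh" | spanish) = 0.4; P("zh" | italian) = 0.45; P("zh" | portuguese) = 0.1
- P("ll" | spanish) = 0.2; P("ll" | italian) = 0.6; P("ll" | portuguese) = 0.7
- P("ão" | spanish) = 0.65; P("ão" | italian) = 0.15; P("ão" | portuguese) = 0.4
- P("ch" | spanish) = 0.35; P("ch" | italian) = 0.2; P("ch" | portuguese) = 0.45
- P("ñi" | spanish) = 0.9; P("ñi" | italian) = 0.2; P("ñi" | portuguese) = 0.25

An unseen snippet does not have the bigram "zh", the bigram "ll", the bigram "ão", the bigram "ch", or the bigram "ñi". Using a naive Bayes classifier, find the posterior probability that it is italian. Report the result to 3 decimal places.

spanish: 0.45 × (1−0.4) × (1−0.2) × (1−0.65) × (1−0.35) × (1−0.9) = 0.004914
italian: 0.5 × (1−0.45) × (1−0.6) × (1−0.15) × (1−0.2) × (1−0.2) = 0.05984
portuguese: 0.05 × (1−0.1) × (1−0.7) × (1−0.4) × (1−0.45) × (1−0.25) = 0.00334125
P(italian | x) = 0.05984 / 0.06809525 ≈ 0.879

0.879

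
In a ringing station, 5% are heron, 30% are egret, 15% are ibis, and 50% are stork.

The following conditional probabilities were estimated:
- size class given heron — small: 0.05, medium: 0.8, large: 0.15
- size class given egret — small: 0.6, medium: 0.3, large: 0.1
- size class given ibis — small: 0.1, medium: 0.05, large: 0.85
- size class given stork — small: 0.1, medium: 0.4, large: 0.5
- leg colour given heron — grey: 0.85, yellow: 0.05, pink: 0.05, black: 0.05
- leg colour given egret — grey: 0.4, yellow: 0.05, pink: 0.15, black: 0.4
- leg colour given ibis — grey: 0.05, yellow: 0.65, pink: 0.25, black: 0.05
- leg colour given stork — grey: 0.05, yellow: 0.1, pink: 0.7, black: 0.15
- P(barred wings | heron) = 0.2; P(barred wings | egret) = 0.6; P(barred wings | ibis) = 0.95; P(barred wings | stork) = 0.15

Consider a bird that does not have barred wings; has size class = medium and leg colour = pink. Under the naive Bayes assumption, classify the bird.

heron: 0.05 × 0.8 × 0.05 × (1−0.2) = 0.0016
egret: 0.3 × 0.3 × 0.15 × (1−0.6) = 0.0054
ibis: 0.15 × 0.05 × 0.25 × (1−0.95) = 0.00009375
stork: 0.5 × 0.4 × 0.7 × (1−0.15) = 0.119
Highest score → stork.

stork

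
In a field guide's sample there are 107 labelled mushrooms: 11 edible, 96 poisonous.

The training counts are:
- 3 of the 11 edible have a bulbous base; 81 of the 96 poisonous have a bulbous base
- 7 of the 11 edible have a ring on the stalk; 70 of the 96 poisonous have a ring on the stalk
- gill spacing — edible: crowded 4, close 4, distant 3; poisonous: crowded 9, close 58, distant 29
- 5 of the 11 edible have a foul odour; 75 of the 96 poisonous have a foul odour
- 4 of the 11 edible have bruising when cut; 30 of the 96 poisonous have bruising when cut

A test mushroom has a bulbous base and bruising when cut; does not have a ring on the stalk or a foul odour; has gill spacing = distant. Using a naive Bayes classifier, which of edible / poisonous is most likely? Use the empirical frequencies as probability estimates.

poisonous

edible: (11/107) × (3/11) × (4/11) × (3/11) × (6/11) × (4/11) ≈ 0.000551517
poisonous: (96/107) × (81/96) × (26/96) × (29/96) × (21/96) × (30/96) ≈ 0.00423378
Highest score → poisonous.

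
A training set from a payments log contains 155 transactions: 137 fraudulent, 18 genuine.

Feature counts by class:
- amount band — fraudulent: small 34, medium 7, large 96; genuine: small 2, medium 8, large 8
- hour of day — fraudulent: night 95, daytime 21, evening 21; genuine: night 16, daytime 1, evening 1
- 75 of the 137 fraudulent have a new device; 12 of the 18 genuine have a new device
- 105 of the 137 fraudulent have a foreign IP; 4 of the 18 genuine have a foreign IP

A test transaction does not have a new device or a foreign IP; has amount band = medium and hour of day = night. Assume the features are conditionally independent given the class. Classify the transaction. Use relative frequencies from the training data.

fraudulent: (137/155) × (7/137) × (95/137) × (62/137) × (32/137) ≈ 0.00331032
genuine: (18/155) × (8/18) × (16/18) × (6/18) × (14/18) ≈ 0.0118943
Highest score → genuine.

genuine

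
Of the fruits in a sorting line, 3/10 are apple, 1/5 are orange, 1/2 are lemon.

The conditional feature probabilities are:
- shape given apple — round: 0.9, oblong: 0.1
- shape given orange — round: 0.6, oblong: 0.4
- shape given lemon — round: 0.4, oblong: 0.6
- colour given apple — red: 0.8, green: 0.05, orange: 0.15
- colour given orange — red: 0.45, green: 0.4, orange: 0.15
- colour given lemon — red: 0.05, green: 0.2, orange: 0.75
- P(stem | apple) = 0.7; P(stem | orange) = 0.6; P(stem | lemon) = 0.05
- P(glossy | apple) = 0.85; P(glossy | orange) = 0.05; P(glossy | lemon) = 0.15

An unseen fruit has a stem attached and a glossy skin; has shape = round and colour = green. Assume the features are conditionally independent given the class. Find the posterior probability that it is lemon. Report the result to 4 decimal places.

apple: 0.3 × 0.9 × 0.05 × 0.7 × 0.85 = 0.0080325
orange: 0.2 × 0.6 × 0.4 × 0.6 × 0.05 = 0.00144
lemon: 0.5 × 0.4 × 0.2 × 0.05 × 0.15 = 0.0003
P(lemon | x) = 0.0003 / 0.0097725 ≈ 0.0307

0.0307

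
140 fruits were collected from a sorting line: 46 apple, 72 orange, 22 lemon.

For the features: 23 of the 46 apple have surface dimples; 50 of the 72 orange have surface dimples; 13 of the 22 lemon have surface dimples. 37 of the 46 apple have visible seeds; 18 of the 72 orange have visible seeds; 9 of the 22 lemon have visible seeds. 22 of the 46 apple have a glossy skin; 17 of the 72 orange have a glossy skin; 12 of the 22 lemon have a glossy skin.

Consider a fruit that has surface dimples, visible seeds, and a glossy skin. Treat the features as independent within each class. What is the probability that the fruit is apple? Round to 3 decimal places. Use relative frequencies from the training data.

apple: (46/140) × (23/46) × (37/46) × (22/46) ≈ 0.0631988
orange: (72/140) × (50/72) × (18/72) × (17/72) ≈ 0.0210813
lemon: (22/140) × (13/22) × (9/22) × (12/22) ≈ 0.0207202
P(apple | x) = 0.0631988 / 0.1050003 ≈ 0.602

0.602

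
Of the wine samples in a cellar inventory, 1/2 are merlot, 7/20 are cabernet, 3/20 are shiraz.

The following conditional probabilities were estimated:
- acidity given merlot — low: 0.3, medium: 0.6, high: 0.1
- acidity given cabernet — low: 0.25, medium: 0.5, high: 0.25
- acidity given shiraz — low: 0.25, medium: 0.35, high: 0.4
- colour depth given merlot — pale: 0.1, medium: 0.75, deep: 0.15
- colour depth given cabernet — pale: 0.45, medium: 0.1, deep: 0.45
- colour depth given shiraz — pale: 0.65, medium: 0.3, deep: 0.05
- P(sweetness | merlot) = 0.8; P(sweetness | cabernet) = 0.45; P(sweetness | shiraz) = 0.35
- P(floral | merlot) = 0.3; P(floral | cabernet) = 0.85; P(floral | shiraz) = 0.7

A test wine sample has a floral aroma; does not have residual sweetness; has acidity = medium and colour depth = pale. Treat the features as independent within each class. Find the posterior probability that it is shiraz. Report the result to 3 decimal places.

merlot: 0.5 × 0.6 × 0.1 × (1−0.8) × 0.3 = 0.0018
cabernet: 0.35 × 0.5 × 0.45 × (1−0.45) × 0.85 = 0.036815625
shiraz: 0.15 × 0.35 × 0.65 × (1−0.35) × 0.7 = 0.015526875
P(shiraz | x) = 0.015526875 / 0.0541425 ≈ 0.287

0.287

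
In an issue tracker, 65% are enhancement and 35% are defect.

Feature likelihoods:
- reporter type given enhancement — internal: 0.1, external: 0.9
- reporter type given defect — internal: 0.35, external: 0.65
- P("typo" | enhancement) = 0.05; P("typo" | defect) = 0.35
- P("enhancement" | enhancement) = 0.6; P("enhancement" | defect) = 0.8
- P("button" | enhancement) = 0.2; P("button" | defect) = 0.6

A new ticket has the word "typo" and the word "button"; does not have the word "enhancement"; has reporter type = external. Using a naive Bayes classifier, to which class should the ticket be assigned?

defect

enhancement: 0.65 × 0.9 × 0.05 × (1−0.6) × 0.2 = 0.00234
defect: 0.35 × 0.65 × 0.35 × (1−0.8) × 0.6 = 0.009555
Highest score → defect.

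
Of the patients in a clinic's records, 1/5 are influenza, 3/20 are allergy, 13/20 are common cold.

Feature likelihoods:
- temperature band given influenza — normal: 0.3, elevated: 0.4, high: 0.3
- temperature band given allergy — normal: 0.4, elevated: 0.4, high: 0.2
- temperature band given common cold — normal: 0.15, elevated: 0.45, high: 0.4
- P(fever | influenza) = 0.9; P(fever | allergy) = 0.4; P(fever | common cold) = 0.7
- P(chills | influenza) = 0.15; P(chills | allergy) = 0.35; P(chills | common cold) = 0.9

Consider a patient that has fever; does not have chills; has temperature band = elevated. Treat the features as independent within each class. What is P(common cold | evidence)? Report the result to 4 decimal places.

0.2105

influenza: 0.2 × 0.4 × 0.9 × (1−0.15) = 0.0612
allergy: 0.15 × 0.4 × 0.4 × (1−0.35) = 0.0156
common cold: 0.65 × 0.45 × 0.7 × (1−0.9) = 0.020475
P(common cold | x) = 0.020475 / 0.097275 ≈ 0.2105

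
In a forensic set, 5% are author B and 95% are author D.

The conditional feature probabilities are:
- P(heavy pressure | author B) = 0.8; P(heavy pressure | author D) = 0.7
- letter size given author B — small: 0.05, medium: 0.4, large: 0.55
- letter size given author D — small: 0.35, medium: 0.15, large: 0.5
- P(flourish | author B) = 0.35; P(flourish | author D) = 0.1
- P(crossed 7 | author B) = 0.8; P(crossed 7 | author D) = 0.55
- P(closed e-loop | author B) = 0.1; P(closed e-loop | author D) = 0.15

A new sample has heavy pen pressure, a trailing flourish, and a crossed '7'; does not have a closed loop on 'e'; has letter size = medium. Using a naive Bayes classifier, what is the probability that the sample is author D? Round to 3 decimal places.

author B: 0.05 × 0.8 × 0.4 × 0.35 × 0.8 × (1−0.1) = 0.004032
author D: 0.95 × 0.7 × 0.15 × 0.1 × 0.55 × (1−0.15) = 0.0046633125
P(author D | x) = 0.0046633125 / 0.0086953125 ≈ 0.536

0.536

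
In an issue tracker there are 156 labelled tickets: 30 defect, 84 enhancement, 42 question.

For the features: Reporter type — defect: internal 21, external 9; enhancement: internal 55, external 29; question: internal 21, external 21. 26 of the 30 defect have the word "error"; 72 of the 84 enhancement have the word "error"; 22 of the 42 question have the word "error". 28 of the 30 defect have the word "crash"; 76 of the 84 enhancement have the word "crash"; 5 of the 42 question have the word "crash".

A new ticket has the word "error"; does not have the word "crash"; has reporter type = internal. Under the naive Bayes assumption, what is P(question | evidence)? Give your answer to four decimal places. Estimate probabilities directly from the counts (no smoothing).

0.6295

defect: (30/156) × (21/30) × (26/30) × (2/30) ≈ 0.00777778
enhancement: (84/156) × (55/84) × (72/84) × (8/84) ≈ 0.0287807
question: (42/156) × (21/42) × (22/42) × (37/42) ≈ 0.0621184
P(question | x) = 0.0621184 / 0.09867688 ≈ 0.6295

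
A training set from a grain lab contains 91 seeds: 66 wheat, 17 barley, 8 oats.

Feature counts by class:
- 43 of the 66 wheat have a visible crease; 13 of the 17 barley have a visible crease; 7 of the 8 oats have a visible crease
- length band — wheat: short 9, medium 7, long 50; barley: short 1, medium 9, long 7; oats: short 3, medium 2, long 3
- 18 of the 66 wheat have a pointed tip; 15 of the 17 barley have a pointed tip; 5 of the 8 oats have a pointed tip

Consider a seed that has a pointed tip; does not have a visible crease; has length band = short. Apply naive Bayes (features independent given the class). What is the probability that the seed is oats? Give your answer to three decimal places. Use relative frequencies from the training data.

wheat: (66/91) × (23/66) × (9/66) × (18/66) ≈ 0.00939969
barley: (17/91) × (4/17) × (1/17) × (15/17) ≈ 0.00228146
oats: (8/91) × (1/8) × (3/8) × (5/8) ≈ 0.00257555
P(oats | x) = 0.00257555 / 0.0142567 ≈ 0.181

0.181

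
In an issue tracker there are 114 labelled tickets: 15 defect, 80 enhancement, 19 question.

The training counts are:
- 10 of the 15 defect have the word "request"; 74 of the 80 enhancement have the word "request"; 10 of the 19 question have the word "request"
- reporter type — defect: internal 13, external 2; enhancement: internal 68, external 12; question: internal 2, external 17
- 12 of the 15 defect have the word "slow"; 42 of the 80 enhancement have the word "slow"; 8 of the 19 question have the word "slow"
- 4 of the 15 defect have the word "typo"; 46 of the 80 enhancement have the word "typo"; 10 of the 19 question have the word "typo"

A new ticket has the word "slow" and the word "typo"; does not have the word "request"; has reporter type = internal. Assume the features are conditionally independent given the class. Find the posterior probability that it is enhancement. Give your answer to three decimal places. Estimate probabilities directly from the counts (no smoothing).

0.576

defect: (15/114) × (5/15) × (13/15) × (12/15) × (4/15) ≈ 0.00810916
enhancement: (80/114) × (6/80) × (68/80) × (42/80) × (46/80) ≈ 0.0135049
question: (19/114) × (9/19) × (2/19) × (8/19) × (10/19) ≈ 0.00184161
P(enhancement | x) = 0.0135049 / 0.02345567 ≈ 0.576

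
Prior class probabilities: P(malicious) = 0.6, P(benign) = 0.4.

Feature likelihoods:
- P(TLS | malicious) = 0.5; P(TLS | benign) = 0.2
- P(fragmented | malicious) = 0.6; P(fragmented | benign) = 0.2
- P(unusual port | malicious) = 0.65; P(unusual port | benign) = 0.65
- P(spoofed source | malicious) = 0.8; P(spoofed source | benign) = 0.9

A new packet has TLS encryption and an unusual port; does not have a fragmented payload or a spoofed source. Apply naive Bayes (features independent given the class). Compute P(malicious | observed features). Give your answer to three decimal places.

malicious: 0.6 × 0.5 × (1−0.6) × 0.65 × (1−0.8) = 0.0156
benign: 0.4 × 0.2 × (1−0.2) × 0.65 × (1−0.9) = 0.00416
P(malicious | x) = 0.0156 / 0.01976 ≈ 0.789

0.789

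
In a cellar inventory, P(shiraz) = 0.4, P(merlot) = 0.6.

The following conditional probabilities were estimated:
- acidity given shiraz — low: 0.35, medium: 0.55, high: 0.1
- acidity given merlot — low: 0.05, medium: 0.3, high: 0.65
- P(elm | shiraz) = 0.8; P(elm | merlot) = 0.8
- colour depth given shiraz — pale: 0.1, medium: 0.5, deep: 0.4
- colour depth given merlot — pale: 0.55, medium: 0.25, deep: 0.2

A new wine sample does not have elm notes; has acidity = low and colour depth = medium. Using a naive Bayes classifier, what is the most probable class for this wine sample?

shiraz: 0.4 × 0.35 × (1−0.8) × 0.5 = 0.014
merlot: 0.6 × 0.05 × (1−0.8) × 0.25 = 0.0015
Highest score → shiraz.

shiraz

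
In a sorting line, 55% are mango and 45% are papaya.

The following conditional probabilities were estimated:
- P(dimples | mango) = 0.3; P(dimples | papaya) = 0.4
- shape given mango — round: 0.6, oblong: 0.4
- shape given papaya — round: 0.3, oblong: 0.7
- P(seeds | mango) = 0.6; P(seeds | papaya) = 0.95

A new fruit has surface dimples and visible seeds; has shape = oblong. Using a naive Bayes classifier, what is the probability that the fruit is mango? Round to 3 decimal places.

0.249

mango: 0.55 × 0.3 × 0.4 × 0.6 = 0.0396
papaya: 0.45 × 0.4 × 0.7 × 0.95 = 0.1197
P(mango | x) = 0.0396 / 0.1593 ≈ 0.249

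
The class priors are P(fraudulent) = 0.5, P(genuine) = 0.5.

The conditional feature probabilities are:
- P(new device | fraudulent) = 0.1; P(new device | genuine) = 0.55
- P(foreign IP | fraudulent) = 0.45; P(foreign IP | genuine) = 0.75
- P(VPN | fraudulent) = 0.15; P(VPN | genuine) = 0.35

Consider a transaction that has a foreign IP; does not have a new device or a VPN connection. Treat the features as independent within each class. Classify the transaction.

fraudulent: 0.5 × (1−0.1) × 0.45 × (1−0.15) = 0.172125
genuine: 0.5 × (1−0.55) × 0.75 × (1−0.35) = 0.1096875
Highest score → fraudulent.

fraudulent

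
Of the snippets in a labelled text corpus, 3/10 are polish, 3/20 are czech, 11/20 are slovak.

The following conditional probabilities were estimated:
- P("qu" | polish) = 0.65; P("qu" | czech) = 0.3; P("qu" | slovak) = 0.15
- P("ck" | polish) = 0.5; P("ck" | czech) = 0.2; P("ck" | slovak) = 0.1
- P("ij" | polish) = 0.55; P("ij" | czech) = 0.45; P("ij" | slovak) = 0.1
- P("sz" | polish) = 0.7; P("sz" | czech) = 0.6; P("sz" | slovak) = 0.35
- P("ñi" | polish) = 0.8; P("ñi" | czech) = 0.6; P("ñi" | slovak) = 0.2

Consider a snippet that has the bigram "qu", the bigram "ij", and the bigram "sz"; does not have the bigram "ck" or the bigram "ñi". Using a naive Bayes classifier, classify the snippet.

polish: 0.3 × 0.65 × (1−0.5) × 0.55 × 0.7 × (1−0.8) = 0.0075075
czech: 0.15 × 0.3 × (1−0.2) × 0.45 × 0.6 × (1−0.6) = 0.003888
slovak: 0.55 × 0.15 × (1−0.1) × 0.1 × 0.35 × (1−0.2) = 0.002079
Highest score → polish.

polish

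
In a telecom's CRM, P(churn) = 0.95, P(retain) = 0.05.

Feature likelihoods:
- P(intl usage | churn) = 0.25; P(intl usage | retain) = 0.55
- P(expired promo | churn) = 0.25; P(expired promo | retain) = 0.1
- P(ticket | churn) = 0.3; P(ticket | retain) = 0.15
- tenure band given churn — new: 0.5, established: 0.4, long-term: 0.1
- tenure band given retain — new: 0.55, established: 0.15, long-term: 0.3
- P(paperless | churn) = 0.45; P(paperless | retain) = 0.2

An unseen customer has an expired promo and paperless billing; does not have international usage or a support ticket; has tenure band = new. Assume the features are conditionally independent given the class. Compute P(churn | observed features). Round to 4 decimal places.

churn: 0.95 × (1−0.25) × 0.25 × (1−0.3) × 0.5 × 0.45 = 0.0280546875
retain: 0.05 × (1−0.55) × 0.1 × (1−0.15) × 0.55 × 0.2 = 0.000210375
P(churn | x) = 0.0280546875 / 0.0282650625 ≈ 0.9926

0.9926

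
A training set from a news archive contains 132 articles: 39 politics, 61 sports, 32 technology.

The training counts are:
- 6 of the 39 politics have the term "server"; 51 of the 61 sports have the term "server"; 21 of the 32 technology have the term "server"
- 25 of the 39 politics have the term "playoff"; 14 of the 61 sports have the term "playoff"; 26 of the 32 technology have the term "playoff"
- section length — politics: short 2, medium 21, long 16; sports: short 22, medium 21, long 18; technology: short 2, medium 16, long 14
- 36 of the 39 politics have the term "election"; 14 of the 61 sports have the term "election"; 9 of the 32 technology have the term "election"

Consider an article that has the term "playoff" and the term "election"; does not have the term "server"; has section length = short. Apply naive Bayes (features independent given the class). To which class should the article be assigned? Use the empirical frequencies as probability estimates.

politics: (39/132) × (33/39) × (25/39) × (2/39) × (36/39) ≈ 0.0075861
sports: (61/132) × (10/61) × (14/61) × (22/61) × (14/61) ≈ 0.00143918
technology: (32/132) × (11/32) × (26/32) × (2/32) × (9/32) = 0.001190185546875
Highest score → politics.

politics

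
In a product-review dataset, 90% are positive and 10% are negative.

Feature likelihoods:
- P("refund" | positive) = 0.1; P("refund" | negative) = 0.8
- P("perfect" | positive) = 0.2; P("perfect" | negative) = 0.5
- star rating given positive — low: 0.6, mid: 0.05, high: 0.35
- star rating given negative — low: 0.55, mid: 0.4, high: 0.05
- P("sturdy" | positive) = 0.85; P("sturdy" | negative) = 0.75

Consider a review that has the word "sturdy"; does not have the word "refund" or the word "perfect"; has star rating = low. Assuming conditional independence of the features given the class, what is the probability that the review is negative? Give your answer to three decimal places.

0.012

positive: 0.9 × (1−0.1) × (1−0.2) × 0.6 × 0.85 = 0.33048
negative: 0.1 × (1−0.8) × (1−0.5) × 0.55 × 0.75 = 0.004125
P(negative | x) = 0.004125 / 0.334605 ≈ 0.012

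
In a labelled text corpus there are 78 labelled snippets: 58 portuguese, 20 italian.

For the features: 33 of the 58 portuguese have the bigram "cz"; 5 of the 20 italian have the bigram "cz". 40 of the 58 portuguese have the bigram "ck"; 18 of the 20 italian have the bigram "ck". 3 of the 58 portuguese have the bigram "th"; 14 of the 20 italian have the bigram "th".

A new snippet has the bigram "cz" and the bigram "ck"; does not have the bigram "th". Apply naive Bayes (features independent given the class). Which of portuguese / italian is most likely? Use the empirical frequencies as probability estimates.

portuguese: (58/78) × (33/58) × (40/58) × (55/58) ≈ 0.276685
italian: (20/78) × (5/20) × (18/20) × (6/20) ≈ 0.0173077
Highest score → portuguese.

portuguese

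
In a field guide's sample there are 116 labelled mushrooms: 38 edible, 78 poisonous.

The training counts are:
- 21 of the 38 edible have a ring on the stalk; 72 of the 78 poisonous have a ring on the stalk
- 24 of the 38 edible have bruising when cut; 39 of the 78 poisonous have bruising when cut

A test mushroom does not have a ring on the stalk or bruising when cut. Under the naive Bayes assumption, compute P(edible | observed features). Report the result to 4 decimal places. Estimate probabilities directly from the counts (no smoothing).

0.6761

edible: (38/116) × (17/38) × (14/38) ≈ 0.0539927
poisonous: (78/116) × (6/78) × (39/78) ≈ 0.0258621
P(edible | x) = 0.0539927 / 0.0798548 ≈ 0.6761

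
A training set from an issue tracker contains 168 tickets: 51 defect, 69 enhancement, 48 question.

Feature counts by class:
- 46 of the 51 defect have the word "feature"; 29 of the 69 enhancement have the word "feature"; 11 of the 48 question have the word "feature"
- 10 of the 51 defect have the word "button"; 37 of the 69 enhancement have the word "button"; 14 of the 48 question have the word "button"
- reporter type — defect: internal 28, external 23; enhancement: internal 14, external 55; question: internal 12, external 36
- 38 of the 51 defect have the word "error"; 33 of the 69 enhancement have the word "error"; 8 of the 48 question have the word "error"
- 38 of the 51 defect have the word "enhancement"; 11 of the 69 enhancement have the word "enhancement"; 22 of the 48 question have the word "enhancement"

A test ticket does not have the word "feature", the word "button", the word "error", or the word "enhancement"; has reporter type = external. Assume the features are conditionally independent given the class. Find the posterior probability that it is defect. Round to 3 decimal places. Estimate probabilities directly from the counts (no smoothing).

defect: (51/168) × (5/51) × (41/51) × (23/51) × (13/51) × (13/51) ≈ 0.000701097
enhancement: (69/168) × (40/69) × (32/69) × (55/69) × (36/69) × (58/69) ≈ 0.0386009
question: (48/168) × (37/48) × (34/48) × (36/48) × (40/48) × (26/48) ≈ 0.0528132
P(defect | x) = 0.000701097 / 0.092115197 ≈ 0.008

0.008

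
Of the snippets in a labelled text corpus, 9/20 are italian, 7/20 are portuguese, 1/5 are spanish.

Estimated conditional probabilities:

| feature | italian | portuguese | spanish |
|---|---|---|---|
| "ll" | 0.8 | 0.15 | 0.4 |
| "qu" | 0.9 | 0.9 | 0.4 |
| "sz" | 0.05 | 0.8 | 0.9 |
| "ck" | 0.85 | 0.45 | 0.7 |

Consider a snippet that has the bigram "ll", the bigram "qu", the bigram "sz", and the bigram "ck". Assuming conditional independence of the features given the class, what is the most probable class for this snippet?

spanish

italian: 0.45 × 0.8 × 0.9 × 0.05 × 0.85 = 0.01377
portuguese: 0.35 × 0.15 × 0.9 × 0.8 × 0.45 = 0.01701
spanish: 0.2 × 0.4 × 0.4 × 0.9 × 0.7 = 0.02016
Highest score → spanish.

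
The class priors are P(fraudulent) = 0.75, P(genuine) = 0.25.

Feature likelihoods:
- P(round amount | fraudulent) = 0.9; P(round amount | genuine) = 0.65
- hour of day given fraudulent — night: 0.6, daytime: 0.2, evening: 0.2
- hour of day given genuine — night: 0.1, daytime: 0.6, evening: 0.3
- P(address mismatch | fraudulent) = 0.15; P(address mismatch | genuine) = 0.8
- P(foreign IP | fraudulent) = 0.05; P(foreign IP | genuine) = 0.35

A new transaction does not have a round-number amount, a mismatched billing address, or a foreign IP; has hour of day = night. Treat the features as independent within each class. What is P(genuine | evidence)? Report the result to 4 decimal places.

0.0304

fraudulent: 0.75 × (1−0.9) × 0.6 × (1−0.15) × (1−0.05) = 0.0363375
genuine: 0.25 × (1−0.65) × 0.1 × (1−0.8) × (1−0.35) = 0.0011375
P(genuine | x) = 0.0011375 / 0.037475 ≈ 0.0304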